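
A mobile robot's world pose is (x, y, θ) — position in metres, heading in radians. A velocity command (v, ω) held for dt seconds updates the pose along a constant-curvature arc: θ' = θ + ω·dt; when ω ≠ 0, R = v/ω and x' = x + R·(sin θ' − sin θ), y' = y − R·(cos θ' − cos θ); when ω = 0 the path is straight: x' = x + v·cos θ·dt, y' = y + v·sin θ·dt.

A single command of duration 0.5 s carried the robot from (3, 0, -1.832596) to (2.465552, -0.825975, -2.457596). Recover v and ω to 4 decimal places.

Δθ = -2.457596 − -1.832596 = -0.625000
ω = Δθ/dt = -0.625000/0.5 = -1.2500
R = −Δy/(cos θ' − cos θ) = -1.6000
v = R·ω = -1.6000·-1.2500 = 2.0000

v = 2.0000, ω = -1.2500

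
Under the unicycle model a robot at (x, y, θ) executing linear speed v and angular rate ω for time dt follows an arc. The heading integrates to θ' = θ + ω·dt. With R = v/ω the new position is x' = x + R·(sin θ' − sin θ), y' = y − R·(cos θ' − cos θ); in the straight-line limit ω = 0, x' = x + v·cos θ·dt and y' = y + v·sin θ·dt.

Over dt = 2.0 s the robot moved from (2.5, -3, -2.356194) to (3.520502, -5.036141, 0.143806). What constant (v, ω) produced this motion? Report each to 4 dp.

v = 1.5000, ω = 1.2500

Δθ = 0.143806 − -2.356194 = 2.500000
ω = Δθ/dt = 2.500000/2.0 = 1.2500
R = −Δy/(cos θ' − cos θ) = 1.2000
v = R·ω = 1.2000·1.2500 = 1.5000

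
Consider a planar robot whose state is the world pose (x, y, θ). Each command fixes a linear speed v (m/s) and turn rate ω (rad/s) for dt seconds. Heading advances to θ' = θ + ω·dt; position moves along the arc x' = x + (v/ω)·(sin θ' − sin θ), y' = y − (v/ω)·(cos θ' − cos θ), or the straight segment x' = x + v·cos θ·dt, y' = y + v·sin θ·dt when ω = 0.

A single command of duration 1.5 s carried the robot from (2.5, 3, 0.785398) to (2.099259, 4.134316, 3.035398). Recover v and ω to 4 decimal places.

v = 1.0000, ω = 1.5000

Δθ = 3.035398 − 0.785398 = 2.250000
ω = Δθ/dt = 2.250000/1.5 = 1.5000
R = −Δy/(cos θ' − cos θ) = 0.6667
v = R·ω = 0.6667·1.5000 = 1.0000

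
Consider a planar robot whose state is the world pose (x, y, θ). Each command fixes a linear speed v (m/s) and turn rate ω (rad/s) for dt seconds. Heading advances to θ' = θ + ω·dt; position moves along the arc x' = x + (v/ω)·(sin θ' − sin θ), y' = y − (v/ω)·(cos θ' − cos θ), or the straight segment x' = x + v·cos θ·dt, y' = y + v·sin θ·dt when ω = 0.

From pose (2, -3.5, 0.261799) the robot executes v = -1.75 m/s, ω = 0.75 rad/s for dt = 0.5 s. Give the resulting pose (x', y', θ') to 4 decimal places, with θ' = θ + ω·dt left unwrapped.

(1.2165, -3.8778, 0.6368)

θ' = 0.2618 + 0.75·0.5 = 0.6368
R = v/ω = -1.75/0.75 = -2.3333
x' = 2 + -2.3333·(sin 0.6368 − sin 0.2618) = 1.2165
y' = -3.5 − -2.3333·(cos 0.6368 − cos 0.2618) = -3.8778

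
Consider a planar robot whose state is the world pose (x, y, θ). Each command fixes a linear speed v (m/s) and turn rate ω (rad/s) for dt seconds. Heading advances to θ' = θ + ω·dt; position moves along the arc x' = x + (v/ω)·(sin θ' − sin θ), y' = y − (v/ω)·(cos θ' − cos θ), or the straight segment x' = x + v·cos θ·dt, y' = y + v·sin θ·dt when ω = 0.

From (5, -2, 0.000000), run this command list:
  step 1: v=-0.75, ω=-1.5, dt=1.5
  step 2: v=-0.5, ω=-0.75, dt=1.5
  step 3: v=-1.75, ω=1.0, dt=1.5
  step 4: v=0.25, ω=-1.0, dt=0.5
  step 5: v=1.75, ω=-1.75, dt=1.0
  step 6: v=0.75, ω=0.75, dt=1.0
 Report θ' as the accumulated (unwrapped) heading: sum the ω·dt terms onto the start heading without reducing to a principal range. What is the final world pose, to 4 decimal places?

(5.1660, 0.7019, -3.3750)

step 1: θ'=-2.2500 (R=0.5000) → pose (4.6110, -1.1859, -2.2500)
step 2: θ'=-3.3750 (R=0.6667) → pose (5.2839, -0.9561, -3.3750)
step 3: θ'=-1.8750 (R=-1.7500) → pose (7.3583, 0.2223, -1.8750)
step 4: θ'=-2.3750 (R=-0.2500) → pose (7.2932, 0.1171, -2.3750)
step 5: θ'=-4.1250 (R=-1.0000) → pose (5.7671, 0.2832, -4.1250)
step 6: θ'=-3.3750 (R=1.0000) → pose (5.1660, 0.7019, -3.3750)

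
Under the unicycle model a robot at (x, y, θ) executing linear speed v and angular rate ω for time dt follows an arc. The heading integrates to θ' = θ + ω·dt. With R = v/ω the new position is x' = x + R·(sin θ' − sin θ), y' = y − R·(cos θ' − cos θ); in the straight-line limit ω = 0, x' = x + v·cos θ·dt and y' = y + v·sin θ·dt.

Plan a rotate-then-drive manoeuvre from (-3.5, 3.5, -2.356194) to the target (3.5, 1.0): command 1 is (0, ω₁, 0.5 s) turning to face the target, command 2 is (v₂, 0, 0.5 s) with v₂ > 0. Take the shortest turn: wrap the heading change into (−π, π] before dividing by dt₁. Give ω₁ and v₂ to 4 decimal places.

ω₁ = 4.0263, v₂ = 14.8661

heading to target = atan2(1−3.5, 3.5−-3.5) = -0.3430
Δθ = wrap(-0.3430 − -2.3562) = 2.0132; ω₁ = Δθ/dt₁ = 4.0263
distance = √((3.5−-3.5)² + (1−3.5)²) = 7.4330; v₂ = distance/dt₂ = 14.8661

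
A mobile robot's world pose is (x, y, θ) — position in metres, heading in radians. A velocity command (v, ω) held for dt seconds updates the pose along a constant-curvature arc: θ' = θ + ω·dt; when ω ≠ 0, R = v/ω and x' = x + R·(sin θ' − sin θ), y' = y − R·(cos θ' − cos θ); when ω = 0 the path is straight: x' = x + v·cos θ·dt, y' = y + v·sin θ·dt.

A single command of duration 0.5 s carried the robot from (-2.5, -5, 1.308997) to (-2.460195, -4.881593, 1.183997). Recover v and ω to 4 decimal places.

v = 0.2500, ω = -0.2500

Δθ = 1.183997 − 1.308997 = -0.125000
ω = Δθ/dt = -0.125000/0.5 = -0.2500
R = −Δy/(cos θ' − cos θ) = -1.0000
v = R·ω = -1.0000·-0.2500 = 0.2500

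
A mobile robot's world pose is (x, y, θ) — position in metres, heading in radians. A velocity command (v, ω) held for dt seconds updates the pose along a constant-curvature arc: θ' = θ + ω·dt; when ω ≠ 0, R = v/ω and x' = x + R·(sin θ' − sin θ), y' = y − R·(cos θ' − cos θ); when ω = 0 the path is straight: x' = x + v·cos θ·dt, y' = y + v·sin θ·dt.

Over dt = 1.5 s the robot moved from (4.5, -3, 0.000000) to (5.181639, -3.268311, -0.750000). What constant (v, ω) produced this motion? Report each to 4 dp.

Δθ = -0.750000 − 0.000000 = -0.750000
ω = Δθ/dt = -0.750000/1.5 = -0.5000
R = Δx/(sin θ' − sin θ) = -1.0000
v = R·ω = -1.0000·-0.5000 = 0.5000

v = 0.5000, ω = -0.5000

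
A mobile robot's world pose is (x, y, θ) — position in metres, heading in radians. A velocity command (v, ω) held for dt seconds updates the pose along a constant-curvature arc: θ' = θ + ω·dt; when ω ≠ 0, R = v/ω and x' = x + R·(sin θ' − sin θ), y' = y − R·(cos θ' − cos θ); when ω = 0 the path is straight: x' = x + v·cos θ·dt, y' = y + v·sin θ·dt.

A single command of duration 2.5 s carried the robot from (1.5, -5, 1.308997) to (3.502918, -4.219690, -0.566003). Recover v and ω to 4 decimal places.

Δθ = -0.566003 − 1.308997 = -1.875000
ω = Δθ/dt = -1.875000/2.5 = -0.7500
R = Δx/(sin θ' − sin θ) = -1.3333
v = R·ω = -1.3333·-0.7500 = 1.0000

v = 1.0000, ω = -0.7500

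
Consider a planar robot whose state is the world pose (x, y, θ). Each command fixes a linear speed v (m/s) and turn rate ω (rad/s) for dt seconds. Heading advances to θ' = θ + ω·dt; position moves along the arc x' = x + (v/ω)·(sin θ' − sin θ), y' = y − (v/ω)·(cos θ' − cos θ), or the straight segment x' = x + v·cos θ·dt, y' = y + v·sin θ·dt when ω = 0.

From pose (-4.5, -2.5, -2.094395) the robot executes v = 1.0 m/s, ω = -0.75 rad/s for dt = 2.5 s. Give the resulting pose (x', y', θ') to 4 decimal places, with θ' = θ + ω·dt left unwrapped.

θ' = -2.0944 + -0.75·2.5 = -3.9694
R = v/ω = 1.0/-0.75 = -1.3333
x' = -4.5 + -1.3333·(sin -3.9694 − sin -2.0944) = -6.6366
y' = -2.5 − -1.3333·(cos -3.9694 − cos -2.0944) = -2.7353

(-6.6366, -2.7353, -3.9694)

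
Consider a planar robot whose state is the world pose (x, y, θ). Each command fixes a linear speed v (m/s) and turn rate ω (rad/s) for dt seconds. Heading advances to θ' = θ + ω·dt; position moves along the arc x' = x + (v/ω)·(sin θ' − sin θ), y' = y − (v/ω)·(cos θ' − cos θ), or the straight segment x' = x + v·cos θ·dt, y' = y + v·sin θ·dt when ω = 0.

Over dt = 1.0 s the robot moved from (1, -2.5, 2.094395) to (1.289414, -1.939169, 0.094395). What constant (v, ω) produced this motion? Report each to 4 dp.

Δθ = 0.094395 − 2.094395 = -2.000000
ω = Δθ/dt = -2.000000/1.0 = -2.0000
R = −Δy/(cos θ' − cos θ) = -0.3750
v = R·ω = -0.3750·-2.0000 = 0.7500

v = 0.7500, ω = -2.0000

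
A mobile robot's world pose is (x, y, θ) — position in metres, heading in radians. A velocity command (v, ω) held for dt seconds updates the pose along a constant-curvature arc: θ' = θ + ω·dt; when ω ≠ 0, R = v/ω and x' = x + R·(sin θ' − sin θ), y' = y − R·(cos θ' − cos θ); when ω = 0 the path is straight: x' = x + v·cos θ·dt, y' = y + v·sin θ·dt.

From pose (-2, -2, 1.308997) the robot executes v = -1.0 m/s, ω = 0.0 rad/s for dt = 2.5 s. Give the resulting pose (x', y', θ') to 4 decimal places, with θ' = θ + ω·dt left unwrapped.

(-2.6470, -4.4148, 1.3090)

θ' = 1.3090 + 0.0·2.5 = 1.3090
ω = 0 → straight: x' = -2 + -1.0·cos(1.3090)·2.5 = -2.6470
y' = -2 + -1.0·sin(1.3090)·2.5 = -4.4148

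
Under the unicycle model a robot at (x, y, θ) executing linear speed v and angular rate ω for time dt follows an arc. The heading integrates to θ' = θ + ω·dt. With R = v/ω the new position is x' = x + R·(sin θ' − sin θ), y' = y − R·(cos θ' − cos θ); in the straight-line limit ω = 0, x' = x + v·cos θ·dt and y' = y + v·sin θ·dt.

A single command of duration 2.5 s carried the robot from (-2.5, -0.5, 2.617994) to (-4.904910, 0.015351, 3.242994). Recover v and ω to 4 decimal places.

Δθ = 3.242994 − 2.617994 = 0.625000
ω = Δθ/dt = 0.625000/2.5 = 0.2500
R = Δx/(sin θ' − sin θ) = 4.0000
v = R·ω = 4.0000·0.2500 = 1.0000

v = 1.0000, ω = 0.2500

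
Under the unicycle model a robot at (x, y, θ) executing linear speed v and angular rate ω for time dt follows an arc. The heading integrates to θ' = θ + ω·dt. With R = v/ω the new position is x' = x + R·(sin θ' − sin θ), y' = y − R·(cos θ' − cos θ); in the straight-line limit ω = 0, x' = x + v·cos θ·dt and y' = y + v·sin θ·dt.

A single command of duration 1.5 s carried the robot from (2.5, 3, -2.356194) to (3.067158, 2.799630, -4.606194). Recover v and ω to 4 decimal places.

v = -0.5000, ω = -1.5000

Δθ = -4.606194 − -2.356194 = -2.250000
ω = Δθ/dt = -2.250000/1.5 = -1.5000
R = Δx/(sin θ' − sin θ) = 0.3333
v = R·ω = 0.3333·-1.5000 = -0.5000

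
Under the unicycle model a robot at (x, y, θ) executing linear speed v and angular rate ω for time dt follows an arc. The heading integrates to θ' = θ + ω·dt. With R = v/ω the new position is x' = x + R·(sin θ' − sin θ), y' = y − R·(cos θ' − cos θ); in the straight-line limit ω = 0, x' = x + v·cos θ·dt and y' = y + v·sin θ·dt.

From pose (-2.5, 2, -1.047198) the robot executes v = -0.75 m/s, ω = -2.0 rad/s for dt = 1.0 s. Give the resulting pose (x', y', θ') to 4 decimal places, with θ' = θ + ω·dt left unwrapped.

θ' = -1.0472 + -2.0·1.0 = -3.0472
R = v/ω = -0.75/-2.0 = 0.3750
x' = -2.5 + 0.3750·(sin -3.0472 − sin -1.0472) = -2.2106
y' = 2 − 0.3750·(cos -3.0472 − cos -1.0472) = 2.5608

(-2.2106, 2.5608, -3.0472)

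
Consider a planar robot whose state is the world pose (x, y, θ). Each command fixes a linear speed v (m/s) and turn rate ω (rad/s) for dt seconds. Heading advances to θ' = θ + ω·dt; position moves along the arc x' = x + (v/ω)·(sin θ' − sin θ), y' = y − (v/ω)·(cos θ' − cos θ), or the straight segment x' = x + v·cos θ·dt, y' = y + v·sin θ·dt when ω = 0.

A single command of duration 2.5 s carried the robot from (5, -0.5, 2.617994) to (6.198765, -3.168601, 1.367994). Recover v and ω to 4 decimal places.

v = -1.2500, ω = -0.5000

Δθ = 1.367994 − 2.617994 = -1.250000
ω = Δθ/dt = -1.250000/2.5 = -0.5000
R = −Δy/(cos θ' − cos θ) = 2.5000
v = R·ω = 2.5000·-0.5000 = -1.2500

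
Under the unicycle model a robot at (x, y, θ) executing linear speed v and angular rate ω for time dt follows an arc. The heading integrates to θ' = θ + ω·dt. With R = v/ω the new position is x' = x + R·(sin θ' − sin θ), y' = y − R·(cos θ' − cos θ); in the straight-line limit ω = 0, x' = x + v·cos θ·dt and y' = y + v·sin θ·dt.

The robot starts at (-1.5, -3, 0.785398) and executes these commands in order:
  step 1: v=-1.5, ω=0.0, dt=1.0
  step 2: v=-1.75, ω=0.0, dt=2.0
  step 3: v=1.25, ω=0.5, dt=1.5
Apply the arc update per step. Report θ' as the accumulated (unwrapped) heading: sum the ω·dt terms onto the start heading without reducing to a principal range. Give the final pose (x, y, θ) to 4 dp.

(-4.3049, -4.8562, 1.5354)

step 1: θ'=0.7854 (straight) → pose (-2.5607, -4.0607, 0.7854)
step 2: θ'=0.7854 (straight) → pose (-5.0355, -6.5355, 0.7854)
step 3: θ'=1.5354 (R=2.5000) → pose (-4.3049, -4.8562, 1.5354)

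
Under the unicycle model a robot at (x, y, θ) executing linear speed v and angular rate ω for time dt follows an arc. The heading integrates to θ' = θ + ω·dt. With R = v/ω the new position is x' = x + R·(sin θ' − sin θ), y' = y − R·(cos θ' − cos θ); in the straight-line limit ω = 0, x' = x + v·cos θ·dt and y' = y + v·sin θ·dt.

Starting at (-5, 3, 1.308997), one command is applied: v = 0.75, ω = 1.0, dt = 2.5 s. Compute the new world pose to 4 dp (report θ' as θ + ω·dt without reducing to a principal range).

θ' = 1.3090 + 1.0·2.5 = 3.8090
R = v/ω = 0.75/1.0 = 0.7500
x' = -5 + 0.7500·(sin 3.8090 − sin 1.3090) = -6.1887
y' = 3 − 0.7500·(cos 3.8090 − cos 1.3090) = 3.7832

(-6.1887, 3.7832, 3.8090)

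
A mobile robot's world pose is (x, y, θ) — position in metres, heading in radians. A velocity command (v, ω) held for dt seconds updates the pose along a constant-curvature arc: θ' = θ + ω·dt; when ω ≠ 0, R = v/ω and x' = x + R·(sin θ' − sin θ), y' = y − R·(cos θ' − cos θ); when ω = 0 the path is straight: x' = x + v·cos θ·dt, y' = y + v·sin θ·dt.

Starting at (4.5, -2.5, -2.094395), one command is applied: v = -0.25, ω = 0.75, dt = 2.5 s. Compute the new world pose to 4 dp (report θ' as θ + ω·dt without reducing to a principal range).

(4.2839, -2.0080, -0.2194)

θ' = -2.0944 + 0.75·2.5 = -0.2194
R = v/ω = -0.25/0.75 = -0.3333
x' = 4.5 + -0.3333·(sin -0.2194 − sin -2.0944) = 4.2839
y' = -2.5 − -0.3333·(cos -0.2194 − cos -2.0944) = -2.0080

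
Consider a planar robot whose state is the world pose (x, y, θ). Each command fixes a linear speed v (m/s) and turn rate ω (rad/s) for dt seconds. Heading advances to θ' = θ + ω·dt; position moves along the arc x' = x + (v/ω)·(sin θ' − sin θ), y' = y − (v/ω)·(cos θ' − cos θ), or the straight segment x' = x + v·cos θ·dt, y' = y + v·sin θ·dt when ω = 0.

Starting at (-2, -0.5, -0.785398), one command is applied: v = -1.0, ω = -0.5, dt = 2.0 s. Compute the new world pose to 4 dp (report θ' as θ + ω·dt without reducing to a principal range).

θ' = -0.7854 + -0.5·2.0 = -1.7854
R = v/ω = -1.0/-0.5 = 2.0000
x' = -2 + 2.0000·(sin -1.7854 − sin -0.7854) = -2.5399
y' = -0.5 − 2.0000·(cos -1.7854 − cos -0.7854) = 1.3401

(-2.5399, 1.3401, -1.7854)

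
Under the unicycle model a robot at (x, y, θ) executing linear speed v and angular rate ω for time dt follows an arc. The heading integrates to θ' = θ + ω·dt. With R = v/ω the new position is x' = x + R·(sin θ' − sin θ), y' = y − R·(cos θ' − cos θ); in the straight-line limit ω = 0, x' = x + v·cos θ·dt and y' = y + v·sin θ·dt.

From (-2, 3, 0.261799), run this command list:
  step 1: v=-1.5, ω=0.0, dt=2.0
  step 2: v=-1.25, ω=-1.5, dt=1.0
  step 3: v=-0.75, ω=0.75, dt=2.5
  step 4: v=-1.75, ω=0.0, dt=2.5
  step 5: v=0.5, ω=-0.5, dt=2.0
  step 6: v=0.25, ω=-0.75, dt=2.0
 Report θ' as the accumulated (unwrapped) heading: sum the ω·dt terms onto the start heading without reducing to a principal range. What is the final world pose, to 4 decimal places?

(-9.8078, 0.3555, -1.8632)

step 1: θ'=0.2618 (straight) → pose (-4.8978, 2.2235, 0.2618)
step 2: θ'=-1.2382 (R=0.8333) → pose (-5.9011, 2.7564, -1.2382)
step 3: θ'=0.6368 (R=-1.0000) → pose (-7.4409, 3.2339, 0.6368)
step 4: θ'=0.6368 (straight) → pose (-10.9585, 0.6324, 0.6368)
step 5: θ'=-0.3632 (R=-1.0000) → pose (-10.0086, 0.7632, -0.3632)
step 6: θ'=-1.8632 (R=-0.3333) → pose (-9.8078, 0.3555, -1.8632)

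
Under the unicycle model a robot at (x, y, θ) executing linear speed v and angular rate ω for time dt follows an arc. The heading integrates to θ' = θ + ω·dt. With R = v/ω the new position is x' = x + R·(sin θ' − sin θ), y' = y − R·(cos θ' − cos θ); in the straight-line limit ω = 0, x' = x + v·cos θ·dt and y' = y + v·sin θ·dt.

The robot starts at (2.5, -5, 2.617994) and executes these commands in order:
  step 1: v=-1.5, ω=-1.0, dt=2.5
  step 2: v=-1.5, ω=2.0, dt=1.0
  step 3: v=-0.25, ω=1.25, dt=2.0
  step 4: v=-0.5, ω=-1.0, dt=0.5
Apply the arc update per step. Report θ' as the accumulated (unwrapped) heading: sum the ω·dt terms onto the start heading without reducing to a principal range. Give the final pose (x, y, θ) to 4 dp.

(1.8278, -8.6055, 4.1180)

step 1: θ'=0.1180 (R=1.5000) → pose (1.9266, -7.7886, 0.1180)
step 2: θ'=2.1180 (R=-0.7500) → pose (1.3744, -8.9236, 2.1180)
step 3: θ'=4.6180 (R=-0.2000) → pose (1.7443, -8.8384, 4.6180)
step 4: θ'=4.1180 (R=0.5000) → pose (1.8278, -8.6055, 4.1180)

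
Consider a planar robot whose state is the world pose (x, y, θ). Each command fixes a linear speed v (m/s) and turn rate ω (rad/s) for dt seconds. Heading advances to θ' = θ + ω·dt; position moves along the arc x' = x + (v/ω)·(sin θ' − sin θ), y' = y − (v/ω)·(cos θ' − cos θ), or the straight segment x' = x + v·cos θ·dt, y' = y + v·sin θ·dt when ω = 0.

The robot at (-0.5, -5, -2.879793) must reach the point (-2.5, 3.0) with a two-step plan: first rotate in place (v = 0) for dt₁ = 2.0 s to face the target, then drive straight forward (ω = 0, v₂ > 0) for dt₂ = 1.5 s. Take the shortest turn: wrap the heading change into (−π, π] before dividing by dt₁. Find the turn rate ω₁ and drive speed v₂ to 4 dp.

ω₁ = -0.7938, v₂ = 5.4975

heading to target = atan2(3−-5, -2.5−-0.5) = 1.8158
Δθ = wrap(1.8158 − -2.8798) = -1.5876; ω₁ = Δθ/dt₁ = -0.7938
distance = √((-2.5−-0.5)² + (3−-5)²) = 8.2462; v₂ = distance/dt₂ = 5.4975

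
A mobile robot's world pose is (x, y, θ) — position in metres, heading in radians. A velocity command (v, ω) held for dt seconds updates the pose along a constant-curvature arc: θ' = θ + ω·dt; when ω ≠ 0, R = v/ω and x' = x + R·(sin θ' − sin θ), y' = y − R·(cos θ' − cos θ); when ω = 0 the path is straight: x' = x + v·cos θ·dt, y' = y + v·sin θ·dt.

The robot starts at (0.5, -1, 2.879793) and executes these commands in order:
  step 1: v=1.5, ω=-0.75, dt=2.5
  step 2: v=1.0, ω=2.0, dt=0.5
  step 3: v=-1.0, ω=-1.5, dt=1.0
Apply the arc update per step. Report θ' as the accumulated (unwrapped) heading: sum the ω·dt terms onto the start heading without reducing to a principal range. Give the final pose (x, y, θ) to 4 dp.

step 1: θ'=1.0048 (R=-2.0000) → pose (-0.6705, 2.0044, 1.0048)
step 2: θ'=2.0048 (R=0.5000) → pose (-0.6388, 2.4828, 2.0048)
step 3: θ'=0.5048 (R=0.6667) → pose (-0.9213, 1.6189, 0.5048)

(-0.9213, 1.6189, 0.5048)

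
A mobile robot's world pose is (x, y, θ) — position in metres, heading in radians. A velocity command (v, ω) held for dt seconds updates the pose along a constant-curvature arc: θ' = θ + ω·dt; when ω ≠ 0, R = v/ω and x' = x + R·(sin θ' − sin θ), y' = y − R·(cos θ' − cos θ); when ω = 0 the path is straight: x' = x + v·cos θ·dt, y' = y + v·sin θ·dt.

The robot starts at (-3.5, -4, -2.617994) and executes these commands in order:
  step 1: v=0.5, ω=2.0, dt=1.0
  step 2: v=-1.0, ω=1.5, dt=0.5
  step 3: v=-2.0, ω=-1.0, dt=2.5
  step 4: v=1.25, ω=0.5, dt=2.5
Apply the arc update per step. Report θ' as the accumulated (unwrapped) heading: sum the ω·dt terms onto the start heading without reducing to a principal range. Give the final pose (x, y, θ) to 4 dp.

step 1: θ'=-0.6180 (R=0.2500) → pose (-3.5199, -4.4203, -0.6180)
step 2: θ'=0.1320 (R=-0.6667) → pose (-3.9939, -4.3028, 0.1320)
step 3: θ'=-2.3680 (R=2.0000) → pose (-5.6545, -0.8894, -2.3680)
step 4: θ'=-1.1180 (R=2.5000) → pose (-6.1558, -3.7716, -1.1180)

(-6.1558, -3.7716, -1.1180)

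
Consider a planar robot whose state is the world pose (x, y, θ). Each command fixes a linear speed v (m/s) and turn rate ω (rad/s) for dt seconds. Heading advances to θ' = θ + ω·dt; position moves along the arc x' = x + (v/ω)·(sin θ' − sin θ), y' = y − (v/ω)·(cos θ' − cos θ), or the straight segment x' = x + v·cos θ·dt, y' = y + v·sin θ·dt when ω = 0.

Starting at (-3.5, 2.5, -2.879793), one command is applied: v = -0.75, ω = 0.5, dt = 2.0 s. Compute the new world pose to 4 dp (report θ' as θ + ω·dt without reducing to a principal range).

θ' = -2.8798 + 0.5·2.0 = -1.8798
R = v/ω = -0.75/0.5 = -1.5000
x' = -3.5 + -1.5000·(sin -1.8798 − sin -2.8798) = -2.4593
y' = 2.5 − -1.5000·(cos -1.8798 − cos -2.8798) = 3.4927

(-2.4593, 3.4927, -1.8798)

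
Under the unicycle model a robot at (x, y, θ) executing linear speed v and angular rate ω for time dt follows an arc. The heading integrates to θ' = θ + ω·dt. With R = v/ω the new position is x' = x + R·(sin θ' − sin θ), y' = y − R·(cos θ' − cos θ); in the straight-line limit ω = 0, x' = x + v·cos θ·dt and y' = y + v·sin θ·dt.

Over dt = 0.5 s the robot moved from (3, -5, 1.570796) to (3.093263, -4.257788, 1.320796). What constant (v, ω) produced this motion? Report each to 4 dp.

Δθ = 1.320796 − 1.570796 = -0.250000
ω = Δθ/dt = -0.250000/0.5 = -0.5000
R = −Δy/(cos θ' − cos θ) = -3.0000
v = R·ω = -3.0000·-0.5000 = 1.5000

v = 1.5000, ω = -0.5000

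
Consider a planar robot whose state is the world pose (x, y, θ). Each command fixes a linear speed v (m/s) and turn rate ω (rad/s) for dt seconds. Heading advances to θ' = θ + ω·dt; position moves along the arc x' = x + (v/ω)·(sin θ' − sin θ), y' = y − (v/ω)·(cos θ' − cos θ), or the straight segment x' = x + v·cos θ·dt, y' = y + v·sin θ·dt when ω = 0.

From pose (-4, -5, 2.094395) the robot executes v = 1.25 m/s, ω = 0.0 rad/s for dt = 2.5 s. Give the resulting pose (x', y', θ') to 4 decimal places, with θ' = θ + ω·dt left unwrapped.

θ' = 2.0944 + 0.0·2.5 = 2.0944
ω = 0 → straight: x' = -4 + 1.25·cos(2.0944)·2.5 = -5.5625
y' = -5 + 1.25·sin(2.0944)·2.5 = -2.2937

(-5.5625, -2.2937, 2.0944)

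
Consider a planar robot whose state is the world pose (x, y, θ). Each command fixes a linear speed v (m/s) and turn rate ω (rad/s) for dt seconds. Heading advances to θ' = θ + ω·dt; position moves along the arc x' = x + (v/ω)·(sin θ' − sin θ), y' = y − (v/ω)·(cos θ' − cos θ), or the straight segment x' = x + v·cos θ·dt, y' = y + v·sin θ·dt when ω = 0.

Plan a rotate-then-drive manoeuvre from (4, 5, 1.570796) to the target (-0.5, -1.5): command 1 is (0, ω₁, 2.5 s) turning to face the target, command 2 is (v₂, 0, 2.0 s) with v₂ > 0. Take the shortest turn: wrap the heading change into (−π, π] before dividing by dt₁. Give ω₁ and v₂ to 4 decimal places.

ω₁ = 1.0144, v₂ = 3.9528

heading to target = atan2(-1.5−5, -0.5−4) = -2.1763
Δθ = wrap(-2.1763 − 1.5708) = 2.5360; ω₁ = Δθ/dt₁ = 1.0144
distance = √((-0.5−4)² + (-1.5−5)²) = 7.9057; v₂ = distance/dt₂ = 3.9528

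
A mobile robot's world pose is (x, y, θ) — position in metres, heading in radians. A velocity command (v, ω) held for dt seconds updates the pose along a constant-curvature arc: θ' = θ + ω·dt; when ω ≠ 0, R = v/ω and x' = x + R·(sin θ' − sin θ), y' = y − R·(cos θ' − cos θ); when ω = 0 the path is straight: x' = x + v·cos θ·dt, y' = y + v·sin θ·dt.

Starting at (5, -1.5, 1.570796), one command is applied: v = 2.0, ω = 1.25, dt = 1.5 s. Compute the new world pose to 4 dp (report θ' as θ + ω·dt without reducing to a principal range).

(2.9207, 0.0265, 3.4458)

θ' = 1.5708 + 1.25·1.5 = 3.4458
R = v/ω = 2.0/1.25 = 1.6000
x' = 5 + 1.6000·(sin 3.4458 − sin 1.5708) = 2.9207
y' = -1.5 − 1.6000·(cos 3.4458 − cos 1.5708) = 0.0265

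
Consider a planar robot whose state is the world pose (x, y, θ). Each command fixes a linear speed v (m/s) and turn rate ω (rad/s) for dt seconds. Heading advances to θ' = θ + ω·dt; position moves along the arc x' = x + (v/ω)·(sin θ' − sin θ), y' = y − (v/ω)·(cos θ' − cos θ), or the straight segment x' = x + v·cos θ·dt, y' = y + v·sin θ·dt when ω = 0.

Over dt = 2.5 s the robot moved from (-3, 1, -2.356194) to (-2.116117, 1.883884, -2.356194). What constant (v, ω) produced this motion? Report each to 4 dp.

Δθ = -2.356194 − -2.356194 = 0.000000
ω = Δθ/dt = 0.000000/2.5 = 0.0000
ω = 0 → v = (Δx·cos θ + Δy·sin θ)/dt = -0.5000

v = -0.5000, ω = 0.0000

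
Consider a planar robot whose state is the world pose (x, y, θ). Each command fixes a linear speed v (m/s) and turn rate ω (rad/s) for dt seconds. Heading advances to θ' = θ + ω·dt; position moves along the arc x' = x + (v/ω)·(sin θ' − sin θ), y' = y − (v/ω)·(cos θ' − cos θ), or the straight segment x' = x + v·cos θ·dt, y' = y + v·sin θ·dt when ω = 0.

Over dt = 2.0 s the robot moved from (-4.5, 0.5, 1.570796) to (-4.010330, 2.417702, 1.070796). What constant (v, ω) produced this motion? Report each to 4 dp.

Δθ = 1.070796 − 1.570796 = -0.500000
ω = Δθ/dt = -0.500000/2.0 = -0.2500
R = −Δy/(cos θ' − cos θ) = -4.0000
v = R·ω = -4.0000·-0.2500 = 1.0000

v = 1.0000, ω = -0.2500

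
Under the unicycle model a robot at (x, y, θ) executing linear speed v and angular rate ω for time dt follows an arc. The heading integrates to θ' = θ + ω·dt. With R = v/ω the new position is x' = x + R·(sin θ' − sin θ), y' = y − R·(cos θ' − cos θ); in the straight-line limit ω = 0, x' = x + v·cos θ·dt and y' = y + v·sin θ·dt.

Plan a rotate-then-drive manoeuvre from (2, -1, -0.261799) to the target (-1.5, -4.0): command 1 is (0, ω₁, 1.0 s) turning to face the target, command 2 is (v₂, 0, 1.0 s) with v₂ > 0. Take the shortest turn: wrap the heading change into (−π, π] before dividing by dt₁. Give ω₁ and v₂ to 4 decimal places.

ω₁ = -2.1712, v₂ = 4.6098

heading to target = atan2(-4−-1, -1.5−2) = -2.4330
Δθ = wrap(-2.4330 − -0.2618) = -2.1712; ω₁ = Δθ/dt₁ = -2.1712
distance = √((-1.5−2)² + (-4−-1)²) = 4.6098; v₂ = distance/dt₂ = 4.6098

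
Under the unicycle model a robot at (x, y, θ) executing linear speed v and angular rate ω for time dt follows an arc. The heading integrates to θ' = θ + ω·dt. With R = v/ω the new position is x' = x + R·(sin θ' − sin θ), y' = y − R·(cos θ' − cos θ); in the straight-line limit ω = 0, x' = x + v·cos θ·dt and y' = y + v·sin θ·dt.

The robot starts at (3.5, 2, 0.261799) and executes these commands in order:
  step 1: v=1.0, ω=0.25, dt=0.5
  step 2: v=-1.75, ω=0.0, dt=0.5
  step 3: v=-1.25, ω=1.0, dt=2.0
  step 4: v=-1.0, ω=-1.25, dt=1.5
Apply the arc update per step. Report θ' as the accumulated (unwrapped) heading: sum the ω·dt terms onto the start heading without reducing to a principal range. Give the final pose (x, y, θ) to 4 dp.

(2.6221, -1.5192, 0.5118)

step 1: θ'=0.3868 (R=4.0000) → pose (3.9736, 2.1592, 0.3868)
step 2: θ'=0.3868 (straight) → pose (3.1633, 1.8291, 0.3868)
step 3: θ'=2.3868 (R=-1.2500) → pose (2.7784, -0.2390, 2.3868)
step 4: θ'=0.5118 (R=0.8000) → pose (2.6221, -1.5192, 0.5118)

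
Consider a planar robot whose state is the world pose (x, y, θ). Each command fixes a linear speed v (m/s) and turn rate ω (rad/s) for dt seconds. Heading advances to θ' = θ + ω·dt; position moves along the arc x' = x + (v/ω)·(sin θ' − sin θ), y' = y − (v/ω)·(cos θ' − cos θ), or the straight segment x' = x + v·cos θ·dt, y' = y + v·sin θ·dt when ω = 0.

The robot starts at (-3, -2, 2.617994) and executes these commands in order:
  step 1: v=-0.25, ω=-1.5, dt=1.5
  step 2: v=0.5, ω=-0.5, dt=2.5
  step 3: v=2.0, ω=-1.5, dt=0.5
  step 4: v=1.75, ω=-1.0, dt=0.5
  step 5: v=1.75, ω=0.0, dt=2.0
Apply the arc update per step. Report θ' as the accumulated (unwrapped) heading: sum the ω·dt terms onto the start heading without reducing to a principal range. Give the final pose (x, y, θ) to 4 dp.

step 1: θ'=0.3680 (R=0.1667) → pose (-3.0234, -2.2998, 0.3680)
step 2: θ'=-0.8820 (R=-1.0000) → pose (-1.8916, -2.5973, -0.8820)
step 3: θ'=-1.6320 (R=-1.3333) → pose (-1.5901, -3.5263, -1.6320)
step 4: θ'=-2.1320 (R=-1.7500) → pose (-1.8553, -4.3506, -2.1320)
step 5: θ'=-2.1320 (straight) → pose (-3.7180, -7.3138, -2.1320)

(-3.7180, -7.3138, -2.1320)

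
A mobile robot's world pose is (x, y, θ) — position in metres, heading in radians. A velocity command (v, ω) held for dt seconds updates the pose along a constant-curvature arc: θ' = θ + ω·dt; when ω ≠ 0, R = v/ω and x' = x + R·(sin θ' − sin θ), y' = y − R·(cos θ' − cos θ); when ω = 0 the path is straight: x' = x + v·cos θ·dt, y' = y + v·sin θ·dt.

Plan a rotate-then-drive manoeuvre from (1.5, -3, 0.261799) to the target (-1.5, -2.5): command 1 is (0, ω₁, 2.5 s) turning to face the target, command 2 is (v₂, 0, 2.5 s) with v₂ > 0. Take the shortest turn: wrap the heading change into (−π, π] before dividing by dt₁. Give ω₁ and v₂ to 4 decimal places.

ω₁ = 1.0859, v₂ = 1.2166

heading to target = atan2(-2.5−-3, -1.5−1.5) = 2.9764
Δθ = wrap(2.9764 − 0.2618) = 2.7146; ω₁ = Δθ/dt₁ = 1.0859
distance = √((-1.5−1.5)² + (-2.5−-3)²) = 3.0414; v₂ = distance/dt₂ = 1.2166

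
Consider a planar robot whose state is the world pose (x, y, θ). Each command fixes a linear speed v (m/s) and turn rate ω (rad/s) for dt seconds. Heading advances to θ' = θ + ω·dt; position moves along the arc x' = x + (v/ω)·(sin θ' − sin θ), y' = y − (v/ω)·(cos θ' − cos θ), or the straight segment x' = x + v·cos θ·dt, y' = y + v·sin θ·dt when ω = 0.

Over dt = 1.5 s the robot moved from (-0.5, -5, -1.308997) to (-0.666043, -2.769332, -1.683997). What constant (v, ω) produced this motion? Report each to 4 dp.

Δθ = -1.683997 − -1.308997 = -0.375000
ω = Δθ/dt = -0.375000/1.5 = -0.2500
R = −Δy/(cos θ' − cos θ) = 6.0000
v = R·ω = 6.0000·-0.2500 = -1.5000

v = -1.5000, ω = -0.2500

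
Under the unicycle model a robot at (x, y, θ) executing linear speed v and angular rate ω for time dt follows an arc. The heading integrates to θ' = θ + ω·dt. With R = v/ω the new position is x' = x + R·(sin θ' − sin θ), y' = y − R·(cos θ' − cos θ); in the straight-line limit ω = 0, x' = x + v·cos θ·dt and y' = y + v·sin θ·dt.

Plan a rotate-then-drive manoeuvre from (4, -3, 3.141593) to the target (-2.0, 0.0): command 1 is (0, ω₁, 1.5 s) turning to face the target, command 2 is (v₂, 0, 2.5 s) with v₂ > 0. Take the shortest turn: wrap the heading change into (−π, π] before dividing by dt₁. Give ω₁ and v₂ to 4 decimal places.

ω₁ = -0.3091, v₂ = 2.6833

heading to target = atan2(0−-3, -2−4) = 2.6779
Δθ = wrap(2.6779 − 3.1416) = -0.4636; ω₁ = Δθ/dt₁ = -0.3091
distance = √((-2−4)² + (0−-3)²) = 6.7082; v₂ = distance/dt₂ = 2.6833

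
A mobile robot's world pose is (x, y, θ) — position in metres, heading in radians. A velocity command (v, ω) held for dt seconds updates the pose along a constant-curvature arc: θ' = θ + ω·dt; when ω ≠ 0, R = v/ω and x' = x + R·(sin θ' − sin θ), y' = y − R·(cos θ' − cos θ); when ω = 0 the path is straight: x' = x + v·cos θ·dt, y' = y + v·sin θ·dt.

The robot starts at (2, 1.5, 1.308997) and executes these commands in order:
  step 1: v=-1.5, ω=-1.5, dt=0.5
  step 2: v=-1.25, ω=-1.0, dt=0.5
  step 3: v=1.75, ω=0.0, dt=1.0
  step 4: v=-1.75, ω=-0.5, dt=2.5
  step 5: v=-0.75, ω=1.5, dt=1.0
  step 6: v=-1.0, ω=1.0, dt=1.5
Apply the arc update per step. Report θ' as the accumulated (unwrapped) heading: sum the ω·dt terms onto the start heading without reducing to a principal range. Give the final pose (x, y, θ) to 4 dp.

(-2.0189, 2.1248, 1.8090)

step 1: θ'=0.5590 (R=1.0000) → pose (1.5644, 0.9110, 0.5590)
step 2: θ'=0.0590 (R=1.2500) → pose (0.9752, 0.7229, 0.0590)
step 3: θ'=0.0590 (straight) → pose (2.7221, 0.8261, 0.0590)
step 4: θ'=-1.1910 (R=3.5000) → pose (-0.7348, 3.0225, -1.1910)
step 5: θ'=0.3090 (R=-0.5000) → pose (-1.3512, 3.3134, 0.3090)
step 6: θ'=1.8090 (R=-1.0000) → pose (-2.0189, 2.1248, 1.8090)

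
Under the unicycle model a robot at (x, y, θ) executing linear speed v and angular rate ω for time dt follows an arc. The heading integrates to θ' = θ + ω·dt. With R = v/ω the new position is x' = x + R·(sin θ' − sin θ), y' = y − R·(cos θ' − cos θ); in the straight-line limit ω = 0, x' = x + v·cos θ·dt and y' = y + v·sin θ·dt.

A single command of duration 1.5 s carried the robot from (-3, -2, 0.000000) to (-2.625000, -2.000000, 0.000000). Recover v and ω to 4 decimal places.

v = 0.2500, ω = 0.0000

Δθ = 0.000000 − 0.000000 = 0.000000
ω = Δθ/dt = 0.000000/1.5 = 0.0000
ω = 0 → v = (Δx·cos θ + Δy·sin θ)/dt = 0.2500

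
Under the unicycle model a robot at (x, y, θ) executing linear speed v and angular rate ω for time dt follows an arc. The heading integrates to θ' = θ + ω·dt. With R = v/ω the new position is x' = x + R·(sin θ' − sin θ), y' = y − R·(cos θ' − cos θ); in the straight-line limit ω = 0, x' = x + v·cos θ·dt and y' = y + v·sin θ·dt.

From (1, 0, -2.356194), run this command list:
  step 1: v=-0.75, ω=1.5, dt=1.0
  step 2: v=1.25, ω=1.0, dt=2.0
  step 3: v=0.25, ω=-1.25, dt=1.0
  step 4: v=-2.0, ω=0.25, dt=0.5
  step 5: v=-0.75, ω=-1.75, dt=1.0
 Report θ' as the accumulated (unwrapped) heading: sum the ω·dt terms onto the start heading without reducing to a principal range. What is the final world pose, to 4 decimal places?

step 1: θ'=-0.8562 (R=-0.5000) → pose (1.0241, 0.6812, -0.8562)
step 2: θ'=1.1438 (R=1.2500) → pose (3.1061, 0.9827, 1.1438)
step 3: θ'=-0.1062 (R=-0.2000) → pose (3.3093, 1.0987, -0.1062)
step 4: θ'=0.0188 (R=-8.0000) → pose (2.3109, 1.1424, 0.0188)
step 5: θ'=-1.7312 (R=0.4286) → pose (1.8798, 1.6393, -1.7312)

(1.8798, 1.6393, -1.7312)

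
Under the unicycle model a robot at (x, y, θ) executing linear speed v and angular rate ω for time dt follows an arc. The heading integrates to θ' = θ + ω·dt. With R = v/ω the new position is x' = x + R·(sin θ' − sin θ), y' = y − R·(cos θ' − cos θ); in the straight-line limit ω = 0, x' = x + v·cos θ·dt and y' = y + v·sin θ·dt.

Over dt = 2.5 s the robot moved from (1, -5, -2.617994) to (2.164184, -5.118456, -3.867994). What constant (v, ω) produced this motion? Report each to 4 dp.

Δθ = -3.867994 − -2.617994 = -1.250000
ω = Δθ/dt = -1.250000/2.5 = -0.5000
R = Δx/(sin θ' − sin θ) = 1.0000
v = R·ω = 1.0000·-0.5000 = -0.5000

v = -0.5000, ω = -0.5000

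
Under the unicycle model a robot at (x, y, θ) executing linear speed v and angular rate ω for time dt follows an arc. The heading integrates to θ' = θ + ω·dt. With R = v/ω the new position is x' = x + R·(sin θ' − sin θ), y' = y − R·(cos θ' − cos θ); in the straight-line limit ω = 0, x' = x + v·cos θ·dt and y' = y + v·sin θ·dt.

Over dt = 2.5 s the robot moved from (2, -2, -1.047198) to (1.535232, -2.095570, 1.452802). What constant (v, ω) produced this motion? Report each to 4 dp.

v = -0.2500, ω = 1.0000

Δθ = 1.452802 − -1.047198 = 2.500000
ω = Δθ/dt = 2.500000/2.5 = 1.0000
R = Δx/(sin θ' − sin θ) = -0.2500
v = R·ω = -0.2500·1.0000 = -0.2500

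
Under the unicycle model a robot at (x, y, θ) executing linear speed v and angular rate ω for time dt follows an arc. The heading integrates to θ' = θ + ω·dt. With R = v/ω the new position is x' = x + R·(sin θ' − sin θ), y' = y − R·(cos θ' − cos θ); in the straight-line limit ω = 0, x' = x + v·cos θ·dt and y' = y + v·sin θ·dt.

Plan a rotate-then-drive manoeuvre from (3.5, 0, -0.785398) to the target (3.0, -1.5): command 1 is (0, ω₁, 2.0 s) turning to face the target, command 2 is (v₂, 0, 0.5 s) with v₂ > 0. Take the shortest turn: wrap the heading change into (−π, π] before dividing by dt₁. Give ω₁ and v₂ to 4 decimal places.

heading to target = atan2(-1.5−0, 3−3.5) = -1.8925
Δθ = wrap(-1.8925 − -0.7854) = -1.1071; ω₁ = Δθ/dt₁ = -0.5536
distance = √((3−3.5)² + (-1.5−0)²) = 1.5811; v₂ = distance/dt₂ = 3.1623

ω₁ = -0.5536, v₂ = 3.1623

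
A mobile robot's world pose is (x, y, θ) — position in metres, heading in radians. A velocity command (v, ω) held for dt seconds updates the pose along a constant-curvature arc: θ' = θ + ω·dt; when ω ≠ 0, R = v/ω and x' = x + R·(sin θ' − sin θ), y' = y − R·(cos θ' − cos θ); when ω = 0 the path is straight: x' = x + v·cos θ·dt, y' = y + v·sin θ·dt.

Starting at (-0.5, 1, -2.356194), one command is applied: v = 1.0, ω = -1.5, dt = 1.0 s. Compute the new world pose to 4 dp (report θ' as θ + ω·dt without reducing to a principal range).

θ' = -2.3562 + -1.5·1.0 = -3.8562
R = v/ω = 1.0/-1.5 = -0.6667
x' = -0.5 + -0.6667·(sin -3.8562 − sin -2.3562) = -1.4083
y' = 1 − -0.6667·(cos -3.8562 − cos -2.3562) = 0.9678

(-1.4083, 0.9678, -3.8562)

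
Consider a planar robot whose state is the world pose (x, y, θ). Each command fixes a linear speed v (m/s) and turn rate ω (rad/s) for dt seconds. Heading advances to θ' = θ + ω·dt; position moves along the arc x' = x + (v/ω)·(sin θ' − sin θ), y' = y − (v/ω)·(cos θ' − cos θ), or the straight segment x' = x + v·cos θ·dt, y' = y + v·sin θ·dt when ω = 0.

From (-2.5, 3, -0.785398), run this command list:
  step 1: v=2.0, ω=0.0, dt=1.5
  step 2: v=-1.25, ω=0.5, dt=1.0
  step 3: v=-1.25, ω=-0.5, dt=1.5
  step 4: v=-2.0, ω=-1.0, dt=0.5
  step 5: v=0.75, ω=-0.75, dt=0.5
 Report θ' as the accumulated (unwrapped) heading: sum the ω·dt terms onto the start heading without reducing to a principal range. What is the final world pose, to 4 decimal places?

step 1: θ'=-0.7854 (straight) → pose (-0.3787, 0.8787, -0.7854)
step 2: θ'=-0.2854 (R=-2.5000) → pose (-1.4426, 1.5098, -0.2854)
step 3: θ'=-1.0354 (R=2.5000) → pose (-2.8889, 2.6332, -1.0354)
step 4: θ'=-1.5354 (R=2.0000) → pose (-3.1675, 3.5828, -1.5354)
step 5: θ'=-1.9104 (R=-1.0000) → pose (-3.2240, 3.2143, -1.9104)

(-3.2240, 3.2143, -1.9104)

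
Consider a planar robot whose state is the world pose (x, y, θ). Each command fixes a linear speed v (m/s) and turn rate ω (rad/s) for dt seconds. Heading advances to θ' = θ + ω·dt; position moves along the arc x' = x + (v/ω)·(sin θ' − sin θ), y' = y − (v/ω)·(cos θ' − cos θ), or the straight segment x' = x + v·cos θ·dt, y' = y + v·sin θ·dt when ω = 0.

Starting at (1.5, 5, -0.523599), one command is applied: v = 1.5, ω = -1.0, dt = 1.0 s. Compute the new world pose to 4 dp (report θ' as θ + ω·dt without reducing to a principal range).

(2.2483, 3.7717, -1.5236)

θ' = -0.5236 + -1.0·1.0 = -1.5236
R = v/ω = 1.5/-1.0 = -1.5000
x' = 1.5 + -1.5000·(sin -1.5236 − sin -0.5236) = 2.2483
y' = 5 − -1.5000·(cos -1.5236 − cos -0.5236) = 3.7717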